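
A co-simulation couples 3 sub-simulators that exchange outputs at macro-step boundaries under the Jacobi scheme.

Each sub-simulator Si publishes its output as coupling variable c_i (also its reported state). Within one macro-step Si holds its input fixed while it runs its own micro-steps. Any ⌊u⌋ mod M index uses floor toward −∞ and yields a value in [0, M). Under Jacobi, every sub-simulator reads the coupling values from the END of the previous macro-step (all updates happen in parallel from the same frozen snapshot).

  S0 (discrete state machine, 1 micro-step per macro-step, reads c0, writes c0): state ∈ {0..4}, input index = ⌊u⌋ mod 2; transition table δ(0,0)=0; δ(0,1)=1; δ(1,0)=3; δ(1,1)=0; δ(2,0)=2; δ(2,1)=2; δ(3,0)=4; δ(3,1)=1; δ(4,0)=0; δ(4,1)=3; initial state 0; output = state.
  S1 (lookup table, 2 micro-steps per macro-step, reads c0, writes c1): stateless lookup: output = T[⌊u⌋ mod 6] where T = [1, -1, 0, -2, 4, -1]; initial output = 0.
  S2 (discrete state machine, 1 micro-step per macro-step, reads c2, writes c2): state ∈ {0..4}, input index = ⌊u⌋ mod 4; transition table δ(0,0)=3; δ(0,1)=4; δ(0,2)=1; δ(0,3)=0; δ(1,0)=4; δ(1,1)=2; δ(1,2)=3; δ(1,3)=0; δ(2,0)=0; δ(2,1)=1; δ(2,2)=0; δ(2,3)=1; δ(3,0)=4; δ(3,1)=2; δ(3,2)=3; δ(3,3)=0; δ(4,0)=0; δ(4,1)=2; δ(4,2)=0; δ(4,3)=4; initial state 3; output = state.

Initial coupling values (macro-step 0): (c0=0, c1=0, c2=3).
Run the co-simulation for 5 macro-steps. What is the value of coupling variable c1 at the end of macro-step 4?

c1 at macro-step 4 = 1

macro 1: S0 reads c0=0 → after 1×micro: 0; S1 reads c0=0 → after 2×micro: 1; S2 reads c2=3 → after 1×micro: 0 ⇒ (c0=0, c1=1, c2=0)
macro 2: S0 reads c0=0 → after 1×micro: 0; S1 reads c0=0 → after 2×micro: 1; S2 reads c2=0 → after 1×micro: 3 ⇒ (c0=0, c1=1, c2=3)
macro 3: S0 reads c0=0 → after 1×micro: 0; S1 reads c0=0 → after 2×micro: 1; S2 reads c2=3 → after 1×micro: 0 ⇒ (c0=0, c1=1, c2=0)
macro 4: S0 reads c0=0 → after 1×micro: 0; S1 reads c0=0 → after 2×micro: 1; S2 reads c2=0 → after 1×micro: 3 ⇒ (c0=0, c1=1, c2=3)
macro 5: S0 reads c0=0 → after 1×micro: 0; S1 reads c0=0 → after 2×micro: 1; S2 reads c2=3 → after 1×micro: 0 ⇒ (c0=0, c1=1, c2=0)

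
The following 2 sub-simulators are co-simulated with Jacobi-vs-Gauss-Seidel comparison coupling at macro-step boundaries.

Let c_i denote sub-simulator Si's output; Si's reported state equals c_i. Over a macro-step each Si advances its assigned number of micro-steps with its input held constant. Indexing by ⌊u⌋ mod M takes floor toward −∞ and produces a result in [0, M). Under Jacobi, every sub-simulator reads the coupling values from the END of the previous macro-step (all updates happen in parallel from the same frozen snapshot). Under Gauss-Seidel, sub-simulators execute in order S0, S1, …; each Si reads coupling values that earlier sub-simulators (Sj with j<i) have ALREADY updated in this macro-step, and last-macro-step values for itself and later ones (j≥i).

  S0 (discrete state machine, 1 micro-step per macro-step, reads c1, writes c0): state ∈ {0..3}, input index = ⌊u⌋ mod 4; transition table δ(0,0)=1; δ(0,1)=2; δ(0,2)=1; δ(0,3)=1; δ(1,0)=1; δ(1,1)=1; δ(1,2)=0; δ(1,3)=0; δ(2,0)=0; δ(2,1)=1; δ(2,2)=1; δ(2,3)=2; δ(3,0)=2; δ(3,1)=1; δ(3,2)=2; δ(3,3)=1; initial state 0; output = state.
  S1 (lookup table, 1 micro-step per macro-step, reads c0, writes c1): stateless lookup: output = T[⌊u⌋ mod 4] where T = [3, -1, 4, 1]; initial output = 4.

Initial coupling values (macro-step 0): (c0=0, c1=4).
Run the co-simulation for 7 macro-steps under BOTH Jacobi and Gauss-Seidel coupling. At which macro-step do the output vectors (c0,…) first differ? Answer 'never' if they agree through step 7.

first divergence at macro-step: 1

[Jacobi] macro 1: S0 reads c1=4 → after 1×micro: 1; S1 reads c0=0 → after 1×micro: 3 ⇒ (c0=1, c1=3)
[Jacobi] macro 2: S0 reads c1=3 → after 1×micro: 0; S1 reads c0=1 → after 1×micro: -1 ⇒ (c0=0, c1=-1)
[Jacobi] macro 3: S0 reads c1=-1 → after 1×micro: 1; S1 reads c0=0 → after 1×micro: 3 ⇒ (c0=1, c1=3)
[Jacobi] macro 4: S0 reads c1=3 → after 1×micro: 0; S1 reads c0=1 → after 1×micro: -1 ⇒ (c0=0, c1=-1)
[Jacobi] macro 5: S0 reads c1=-1 → after 1×micro: 1; S1 reads c0=0 → after 1×micro: 3 ⇒ (c0=1, c1=3)
[Jacobi] macro 6: S0 reads c1=3 → after 1×micro: 0; S1 reads c0=1 → after 1×micro: -1 ⇒ (c0=0, c1=-1)
[Jacobi] macro 7: S0 reads c1=-1 → after 1×micro: 1; S1 reads c0=0 → after 1×micro: 3 ⇒ (c0=1, c1=3)
[Gauss-Seidel] macro 1: S0 reads c1=4 → after 1×micro: 1; S1 reads c0=1 → after 1×micro: -1 ⇒ (c0=1, c1=-1)
[Gauss-Seidel] macro 2: S0 reads c1=-1 → after 1×micro: 0; S1 reads c0=0 → after 1×micro: 3 ⇒ (c0=0, c1=3)
[Gauss-Seidel] macro 3: S0 reads c1=3 → after 1×micro: 1; S1 reads c0=1 → after 1×micro: -1 ⇒ (c0=1, c1=-1)
[Gauss-Seidel] macro 4: S0 reads c1=-1 → after 1×micro: 0; S1 reads c0=0 → after 1×micro: 3 ⇒ (c0=0, c1=3)
[Gauss-Seidel] macro 5: S0 reads c1=3 → after 1×micro: 1; S1 reads c0=1 → after 1×micro: -1 ⇒ (c0=1, c1=-1)
[Gauss-Seidel] macro 6: S0 reads c1=-1 → after 1×micro: 0; S1 reads c0=0 → after 1×micro: 3 ⇒ (c0=0, c1=3)
[Gauss-Seidel] macro 7: S0 reads c1=3 → after 1×micro: 1; S1 reads c0=1 → after 1×micro: -1 ⇒ (c0=1, c1=-1)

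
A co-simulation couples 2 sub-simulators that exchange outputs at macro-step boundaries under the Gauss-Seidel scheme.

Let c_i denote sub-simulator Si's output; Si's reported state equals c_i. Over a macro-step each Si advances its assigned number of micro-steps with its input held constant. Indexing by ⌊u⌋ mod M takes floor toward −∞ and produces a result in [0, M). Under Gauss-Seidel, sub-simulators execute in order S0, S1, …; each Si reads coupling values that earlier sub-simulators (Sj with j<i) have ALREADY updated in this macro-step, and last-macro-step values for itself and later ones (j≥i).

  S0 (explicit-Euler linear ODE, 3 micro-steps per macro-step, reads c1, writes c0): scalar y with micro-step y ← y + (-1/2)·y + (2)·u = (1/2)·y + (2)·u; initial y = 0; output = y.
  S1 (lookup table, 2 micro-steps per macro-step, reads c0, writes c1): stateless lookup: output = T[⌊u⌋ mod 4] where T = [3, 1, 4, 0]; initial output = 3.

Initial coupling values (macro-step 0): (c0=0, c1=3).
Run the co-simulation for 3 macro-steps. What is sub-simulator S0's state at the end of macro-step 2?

macro 1: S0 reads c1=3 → after 3×micro: 21/2; S1 reads c0=21/2 → after 2×micro: 4 ⇒ (c0=21/2, c1=4)
macro 2: S0 reads c1=4 → after 3×micro: 245/16; S1 reads c0=245/16 → after 2×micro: 0 ⇒ (c0=245/16, c1=0)
macro 3: S0 reads c1=0 → after 3×micro: 245/128; S1 reads c0=245/128 → after 2×micro: 1 ⇒ (c0=245/128, c1=1)

S0 state at macro-step 2 = 245/16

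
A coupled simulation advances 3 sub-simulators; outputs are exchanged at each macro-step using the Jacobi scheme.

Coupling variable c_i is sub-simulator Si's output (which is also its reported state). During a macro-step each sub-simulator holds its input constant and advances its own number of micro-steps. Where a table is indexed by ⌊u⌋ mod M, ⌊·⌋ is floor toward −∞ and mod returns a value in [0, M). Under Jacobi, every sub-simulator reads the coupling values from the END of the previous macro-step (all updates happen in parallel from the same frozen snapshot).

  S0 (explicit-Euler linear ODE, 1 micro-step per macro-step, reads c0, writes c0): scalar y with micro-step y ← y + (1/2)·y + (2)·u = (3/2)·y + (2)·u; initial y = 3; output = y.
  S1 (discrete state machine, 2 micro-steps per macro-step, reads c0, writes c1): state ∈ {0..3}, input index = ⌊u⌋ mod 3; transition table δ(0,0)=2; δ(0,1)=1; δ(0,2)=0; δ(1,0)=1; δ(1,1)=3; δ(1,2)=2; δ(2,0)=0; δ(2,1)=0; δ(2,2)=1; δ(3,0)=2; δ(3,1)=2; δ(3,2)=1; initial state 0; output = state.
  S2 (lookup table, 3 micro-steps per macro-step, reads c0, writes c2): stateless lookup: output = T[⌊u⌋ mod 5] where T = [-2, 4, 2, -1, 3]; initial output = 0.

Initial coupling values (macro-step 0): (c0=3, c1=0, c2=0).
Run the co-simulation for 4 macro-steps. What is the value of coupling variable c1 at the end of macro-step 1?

c1 at macro-step 1 = 0

macro 1: S0 reads c0=3 → after 1×micro: 21/2; S1 reads c0=3 → after 2×micro: 0; S2 reads c0=3 → after 3×micro: -1 ⇒ (c0=21/2, c1=0, c2=-1)
macro 2: S0 reads c0=21/2 → after 1×micro: 147/4; S1 reads c0=21/2 → after 2×micro: 3; S2 reads c0=21/2 → after 3×micro: -2 ⇒ (c0=147/4, c1=3, c2=-2)
macro 3: S0 reads c0=147/4 → after 1×micro: 1029/8; S1 reads c0=147/4 → after 2×micro: 0; S2 reads c0=147/4 → after 3×micro: 4 ⇒ (c0=1029/8, c1=0, c2=4)
macro 4: S0 reads c0=1029/8 → after 1×micro: 7203/16; S1 reads c0=1029/8 → after 2×micro: 0; S2 reads c0=1029/8 → after 3×micro: -1 ⇒ (c0=7203/16, c1=0, c2=-1)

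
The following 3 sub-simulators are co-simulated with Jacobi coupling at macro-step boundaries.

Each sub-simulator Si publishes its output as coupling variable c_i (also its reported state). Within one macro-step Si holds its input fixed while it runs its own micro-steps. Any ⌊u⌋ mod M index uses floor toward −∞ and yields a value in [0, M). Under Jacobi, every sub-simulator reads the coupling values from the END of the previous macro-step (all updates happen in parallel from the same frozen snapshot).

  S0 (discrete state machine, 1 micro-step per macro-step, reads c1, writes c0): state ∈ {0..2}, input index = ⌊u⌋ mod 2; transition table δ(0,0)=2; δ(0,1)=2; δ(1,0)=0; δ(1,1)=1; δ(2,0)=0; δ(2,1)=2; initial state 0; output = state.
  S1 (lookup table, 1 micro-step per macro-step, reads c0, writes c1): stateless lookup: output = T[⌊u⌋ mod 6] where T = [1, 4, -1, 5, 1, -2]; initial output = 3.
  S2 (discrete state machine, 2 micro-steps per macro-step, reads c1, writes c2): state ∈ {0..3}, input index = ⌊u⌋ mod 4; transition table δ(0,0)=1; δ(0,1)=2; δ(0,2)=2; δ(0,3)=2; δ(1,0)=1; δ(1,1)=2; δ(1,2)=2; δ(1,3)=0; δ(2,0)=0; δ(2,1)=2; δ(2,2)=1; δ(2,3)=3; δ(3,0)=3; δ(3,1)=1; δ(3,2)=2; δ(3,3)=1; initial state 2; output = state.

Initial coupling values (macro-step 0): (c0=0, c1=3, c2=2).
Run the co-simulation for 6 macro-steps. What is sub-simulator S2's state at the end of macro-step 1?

macro 1: S0 reads c1=3 → after 1×micro: 2; S1 reads c0=0 → after 1×micro: 1; S2 reads c1=3 → after 2×micro: 1 ⇒ (c0=2, c1=1, c2=1)
macro 2: S0 reads c1=1 → after 1×micro: 2; S1 reads c0=2 → after 1×micro: -1; S2 reads c1=1 → after 2×micro: 2 ⇒ (c0=2, c1=-1, c2=2)
macro 3: S0 reads c1=-1 → after 1×micro: 2; S1 reads c0=2 → after 1×micro: -1; S2 reads c1=-1 → after 2×micro: 1 ⇒ (c0=2, c1=-1, c2=1)
macro 4: S0 reads c1=-1 → after 1×micro: 2; S1 reads c0=2 → after 1×micro: -1; S2 reads c1=-1 → after 2×micro: 2 ⇒ (c0=2, c1=-1, c2=2)
macro 5: S0 reads c1=-1 → after 1×micro: 2; S1 reads c0=2 → after 1×micro: -1; S2 reads c1=-1 → after 2×micro: 1 ⇒ (c0=2, c1=-1, c2=1)
macro 6: S0 reads c1=-1 → after 1×micro: 2; S1 reads c0=2 → after 1×micro: -1; S2 reads c1=-1 → after 2×micro: 2 ⇒ (c0=2, c1=-1, c2=2)

S2 state at macro-step 1 = 1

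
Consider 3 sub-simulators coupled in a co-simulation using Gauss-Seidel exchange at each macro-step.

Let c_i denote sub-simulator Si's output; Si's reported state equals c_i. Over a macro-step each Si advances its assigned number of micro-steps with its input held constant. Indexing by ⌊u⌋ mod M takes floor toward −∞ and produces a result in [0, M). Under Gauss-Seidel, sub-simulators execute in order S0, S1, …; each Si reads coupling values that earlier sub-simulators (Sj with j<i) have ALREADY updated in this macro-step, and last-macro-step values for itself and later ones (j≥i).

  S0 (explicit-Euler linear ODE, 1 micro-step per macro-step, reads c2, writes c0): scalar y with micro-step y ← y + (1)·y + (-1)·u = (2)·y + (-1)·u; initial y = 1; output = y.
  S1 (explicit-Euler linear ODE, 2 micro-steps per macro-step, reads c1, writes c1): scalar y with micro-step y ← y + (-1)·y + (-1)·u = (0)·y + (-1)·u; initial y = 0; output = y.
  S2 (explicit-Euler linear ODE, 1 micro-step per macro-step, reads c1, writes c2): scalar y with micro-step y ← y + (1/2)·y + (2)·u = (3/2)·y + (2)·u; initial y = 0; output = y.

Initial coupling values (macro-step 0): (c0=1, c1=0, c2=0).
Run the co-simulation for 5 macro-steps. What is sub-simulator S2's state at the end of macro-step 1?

macro 1: S0 reads c2=0 → after 1×micro: 2; S1 reads c1=0 → after 2×micro: 0; S2 reads c1=0 → after 1×micro: 0 ⇒ (c0=2, c1=0, c2=0)
macro 2: S0 reads c2=0 → after 1×micro: 4; S1 reads c1=0 → after 2×micro: 0; S2 reads c1=0 → after 1×micro: 0 ⇒ (c0=4, c1=0, c2=0)
macro 3: S0 reads c2=0 → after 1×micro: 8; S1 reads c1=0 → after 2×micro: 0; S2 reads c1=0 → after 1×micro: 0 ⇒ (c0=8, c1=0, c2=0)
macro 4: S0 reads c2=0 → after 1×micro: 16; S1 reads c1=0 → after 2×micro: 0; S2 reads c1=0 → after 1×micro: 0 ⇒ (c0=16, c1=0, c2=0)
macro 5: S0 reads c2=0 → after 1×micro: 32; S1 reads c1=0 → after 2×micro: 0; S2 reads c1=0 → after 1×micro: 0 ⇒ (c0=32, c1=0, c2=0)

S2 state at macro-step 1 = 0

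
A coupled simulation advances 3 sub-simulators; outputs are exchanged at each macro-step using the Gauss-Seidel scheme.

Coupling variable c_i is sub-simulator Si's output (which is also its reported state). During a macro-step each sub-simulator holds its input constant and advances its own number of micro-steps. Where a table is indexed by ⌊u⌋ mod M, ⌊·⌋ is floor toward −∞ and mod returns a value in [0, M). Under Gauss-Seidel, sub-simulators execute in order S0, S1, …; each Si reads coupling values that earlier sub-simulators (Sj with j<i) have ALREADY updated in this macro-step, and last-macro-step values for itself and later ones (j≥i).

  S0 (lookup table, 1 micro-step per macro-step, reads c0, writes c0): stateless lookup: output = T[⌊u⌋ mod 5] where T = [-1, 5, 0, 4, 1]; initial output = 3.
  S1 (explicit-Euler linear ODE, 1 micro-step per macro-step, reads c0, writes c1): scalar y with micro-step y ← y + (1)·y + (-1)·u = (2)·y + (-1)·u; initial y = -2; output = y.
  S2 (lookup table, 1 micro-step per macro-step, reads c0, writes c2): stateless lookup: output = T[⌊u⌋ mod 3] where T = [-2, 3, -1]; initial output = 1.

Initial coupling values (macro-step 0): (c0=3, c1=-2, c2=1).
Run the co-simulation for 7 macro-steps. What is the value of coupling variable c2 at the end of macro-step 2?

macro 1: S0 reads c0=3 → after 1×micro: 4; S1 reads c0=4 → after 1×micro: -8; S2 reads c0=4 → after 1×micro: 3 ⇒ (c0=4, c1=-8, c2=3)
macro 2: S0 reads c0=4 → after 1×micro: 1; S1 reads c0=1 → after 1×micro: -17; S2 reads c0=1 → after 1×micro: 3 ⇒ (c0=1, c1=-17, c2=3)
macro 3: S0 reads c0=1 → after 1×micro: 5; S1 reads c0=5 → after 1×micro: -39; S2 reads c0=5 → after 1×micro: -1 ⇒ (c0=5, c1=-39, c2=-1)
macro 4: S0 reads c0=5 → after 1×micro: -1; S1 reads c0=-1 → after 1×micro: -77; S2 reads c0=-1 → after 1×micro: -1 ⇒ (c0=-1, c1=-77, c2=-1)
macro 5: S0 reads c0=-1 → after 1×micro: 1; S1 reads c0=1 → after 1×micro: -155; S2 reads c0=1 → after 1×micro: 3 ⇒ (c0=1, c1=-155, c2=3)
macro 6: S0 reads c0=1 → after 1×micro: 5; S1 reads c0=5 → after 1×micro: -315; S2 reads c0=5 → after 1×micro: -1 ⇒ (c0=5, c1=-315, c2=-1)
macro 7: S0 reads c0=5 → after 1×micro: -1; S1 reads c0=-1 → after 1×micro: -629; S2 reads c0=-1 → after 1×micro: -1 ⇒ (c0=-1, c1=-629, c2=-1)

c2 at macro-step 2 = 3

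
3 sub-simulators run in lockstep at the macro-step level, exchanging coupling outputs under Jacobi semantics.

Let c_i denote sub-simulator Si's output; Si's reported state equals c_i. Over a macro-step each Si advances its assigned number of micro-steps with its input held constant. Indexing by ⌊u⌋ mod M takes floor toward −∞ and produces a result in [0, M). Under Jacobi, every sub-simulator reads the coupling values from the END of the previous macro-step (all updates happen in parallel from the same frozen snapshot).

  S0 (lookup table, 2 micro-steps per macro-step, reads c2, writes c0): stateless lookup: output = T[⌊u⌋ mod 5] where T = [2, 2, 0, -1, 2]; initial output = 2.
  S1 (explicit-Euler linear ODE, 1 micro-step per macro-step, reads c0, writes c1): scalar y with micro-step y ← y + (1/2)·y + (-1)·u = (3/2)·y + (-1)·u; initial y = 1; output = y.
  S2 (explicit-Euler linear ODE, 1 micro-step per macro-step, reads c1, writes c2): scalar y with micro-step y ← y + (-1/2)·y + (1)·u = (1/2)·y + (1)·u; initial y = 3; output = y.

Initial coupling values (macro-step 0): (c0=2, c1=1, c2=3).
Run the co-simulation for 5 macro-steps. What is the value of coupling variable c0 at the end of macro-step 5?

macro 1: S0 reads c2=3 → after 2×micro: -1; S1 reads c0=2 → after 1×micro: -1/2; S2 reads c1=1 → after 1×micro: 5/2 ⇒ (c0=-1, c1=-1/2, c2=5/2)
macro 2: S0 reads c2=5/2 → after 2×micro: 0; S1 reads c0=-1 → after 1×micro: 1/4; S2 reads c1=-1/2 → after 1×micro: 3/4 ⇒ (c0=0, c1=1/4, c2=3/4)
macro 3: S0 reads c2=3/4 → after 2×micro: 2; S1 reads c0=0 → after 1×micro: 3/8; S2 reads c1=1/4 → after 1×micro: 5/8 ⇒ (c0=2, c1=3/8, c2=5/8)
macro 4: S0 reads c2=5/8 → after 2×micro: 2; S1 reads c0=2 → after 1×micro: -23/16; S2 reads c1=3/8 → after 1×micro: 11/16 ⇒ (c0=2, c1=-23/16, c2=11/16)
macro 5: S0 reads c2=11/16 → after 2×micro: 2; S1 reads c0=2 → after 1×micro: -133/32; S2 reads c1=-23/16 → after 1×micro: -35/32 ⇒ (c0=2, c1=-133/32, c2=-35/32)

c0 at macro-step 5 = 2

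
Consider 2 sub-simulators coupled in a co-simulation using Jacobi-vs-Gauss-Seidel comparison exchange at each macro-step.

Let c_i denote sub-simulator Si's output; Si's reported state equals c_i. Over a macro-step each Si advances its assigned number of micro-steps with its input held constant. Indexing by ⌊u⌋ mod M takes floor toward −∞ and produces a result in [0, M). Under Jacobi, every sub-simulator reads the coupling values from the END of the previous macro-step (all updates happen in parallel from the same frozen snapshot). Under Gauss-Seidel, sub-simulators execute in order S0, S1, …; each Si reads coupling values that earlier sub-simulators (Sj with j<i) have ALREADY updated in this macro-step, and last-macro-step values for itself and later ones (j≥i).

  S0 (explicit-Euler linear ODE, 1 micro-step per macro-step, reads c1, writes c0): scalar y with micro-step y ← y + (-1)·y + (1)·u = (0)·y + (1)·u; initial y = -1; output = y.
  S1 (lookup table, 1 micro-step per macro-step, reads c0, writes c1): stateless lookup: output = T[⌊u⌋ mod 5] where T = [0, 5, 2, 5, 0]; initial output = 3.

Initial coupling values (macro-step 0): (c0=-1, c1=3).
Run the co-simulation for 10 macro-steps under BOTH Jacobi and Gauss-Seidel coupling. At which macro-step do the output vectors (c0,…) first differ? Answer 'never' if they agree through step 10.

[Jacobi] macro 1: S0 reads c1=3 → after 1×micro: 3; S1 reads c0=-1 → after 1×micro: 0 ⇒ (c0=3, c1=0)
[Jacobi] macro 2: S0 reads c1=0 → after 1×micro: 0; S1 reads c0=3 → after 1×micro: 5 ⇒ (c0=0, c1=5)
[Jacobi] macro 3: S0 reads c1=5 → after 1×micro: 5; S1 reads c0=0 → after 1×micro: 0 ⇒ (c0=5, c1=0)
[Jacobi] macro 4: S0 reads c1=0 → after 1×micro: 0; S1 reads c0=5 → after 1×micro: 0 ⇒ (c0=0, c1=0)
[Jacobi] macro 5: S0 reads c1=0 → after 1×micro: 0; S1 reads c0=0 → after 1×micro: 0 ⇒ (c0=0, c1=0)
[Jacobi] macro 6: S0 reads c1=0 → after 1×micro: 0; S1 reads c0=0 → after 1×micro: 0 ⇒ (c0=0, c1=0)
[Jacobi] macro 7: S0 reads c1=0 → after 1×micro: 0; S1 reads c0=0 → after 1×micro: 0 ⇒ (c0=0, c1=0)
[Jacobi] macro 8: S0 reads c1=0 → after 1×micro: 0; S1 reads c0=0 → after 1×micro: 0 ⇒ (c0=0, c1=0)
[Jacobi] macro 9: S0 reads c1=0 → after 1×micro: 0; S1 reads c0=0 → after 1×micro: 0 ⇒ (c0=0, c1=0)
[Jacobi] macro 10: S0 reads c1=0 → after 1×micro: 0; S1 reads c0=0 → after 1×micro: 0 ⇒ (c0=0, c1=0)
[Gauss-Seidel] macro 1: S0 reads c1=3 → after 1×micro: 3; S1 reads c0=3 → after 1×micro: 5 ⇒ (c0=3, c1=5)
[Gauss-Seidel] macro 2: S0 reads c1=5 → after 1×micro: 5; S1 reads c0=5 → after 1×micro: 0 ⇒ (c0=5, c1=0)
[Gauss-Seidel] macro 3: S0 reads c1=0 → after 1×micro: 0; S1 reads c0=0 → after 1×micro: 0 ⇒ (c0=0, c1=0)
[Gauss-Seidel] macro 4: S0 reads c1=0 → after 1×micro: 0; S1 reads c0=0 → after 1×micro: 0 ⇒ (c0=0, c1=0)
[Gauss-Seidel] macro 5: S0 reads c1=0 → after 1×micro: 0; S1 reads c0=0 → after 1×micro: 0 ⇒ (c0=0, c1=0)
[Gauss-Seidel] macro 6: S0 reads c1=0 → after 1×micro: 0; S1 reads c0=0 → after 1×micro: 0 ⇒ (c0=0, c1=0)
[Gauss-Seidel] macro 7: S0 reads c1=0 → after 1×micro: 0; S1 reads c0=0 → after 1×micro: 0 ⇒ (c0=0, c1=0)
[Gauss-Seidel] macro 8: S0 reads c1=0 → after 1×micro: 0; S1 reads c0=0 → after 1×micro: 0 ⇒ (c0=0, c1=0)
[Gauss-Seidel] macro 9: S0 reads c1=0 → after 1×micro: 0; S1 reads c0=0 → after 1×micro: 0 ⇒ (c0=0, c1=0)
[Gauss-Seidel] macro 10: S0 reads c1=0 → after 1×micro: 0; S1 reads c0=0 → after 1×micro: 0 ⇒ (c0=0, c1=0)

first divergence at macro-step: 1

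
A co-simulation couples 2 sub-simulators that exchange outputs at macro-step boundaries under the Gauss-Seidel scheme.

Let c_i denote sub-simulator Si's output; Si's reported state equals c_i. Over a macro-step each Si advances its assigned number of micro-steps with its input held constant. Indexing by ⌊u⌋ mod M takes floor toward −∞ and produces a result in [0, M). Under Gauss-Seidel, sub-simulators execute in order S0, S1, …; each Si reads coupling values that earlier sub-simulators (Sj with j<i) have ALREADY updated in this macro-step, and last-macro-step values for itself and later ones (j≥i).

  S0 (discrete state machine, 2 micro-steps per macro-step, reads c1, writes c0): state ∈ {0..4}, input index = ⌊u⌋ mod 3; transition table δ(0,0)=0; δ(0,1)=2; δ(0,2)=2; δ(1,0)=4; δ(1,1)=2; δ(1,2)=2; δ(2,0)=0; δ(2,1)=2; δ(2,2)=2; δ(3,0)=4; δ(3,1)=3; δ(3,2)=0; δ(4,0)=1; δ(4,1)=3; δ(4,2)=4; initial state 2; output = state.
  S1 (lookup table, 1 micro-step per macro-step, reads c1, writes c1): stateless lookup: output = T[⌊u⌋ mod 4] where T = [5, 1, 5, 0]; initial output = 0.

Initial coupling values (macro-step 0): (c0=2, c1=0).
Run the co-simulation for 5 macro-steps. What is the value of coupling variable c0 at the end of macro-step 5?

macro 1: S0 reads c1=0 → after 2×micro: 0; S1 reads c1=0 → after 1×micro: 5 ⇒ (c0=0, c1=5)
macro 2: S0 reads c1=5 → after 2×micro: 2; S1 reads c1=5 → after 1×micro: 1 ⇒ (c0=2, c1=1)
macro 3: S0 reads c1=1 → after 2×micro: 2; S1 reads c1=1 → after 1×micro: 1 ⇒ (c0=2, c1=1)
macro 4: S0 reads c1=1 → after 2×micro: 2; S1 reads c1=1 → after 1×micro: 1 ⇒ (c0=2, c1=1)
macro 5: S0 reads c1=1 → after 2×micro: 2; S1 reads c1=1 → after 1×micro: 1 ⇒ (c0=2, c1=1)

c0 at macro-step 5 = 2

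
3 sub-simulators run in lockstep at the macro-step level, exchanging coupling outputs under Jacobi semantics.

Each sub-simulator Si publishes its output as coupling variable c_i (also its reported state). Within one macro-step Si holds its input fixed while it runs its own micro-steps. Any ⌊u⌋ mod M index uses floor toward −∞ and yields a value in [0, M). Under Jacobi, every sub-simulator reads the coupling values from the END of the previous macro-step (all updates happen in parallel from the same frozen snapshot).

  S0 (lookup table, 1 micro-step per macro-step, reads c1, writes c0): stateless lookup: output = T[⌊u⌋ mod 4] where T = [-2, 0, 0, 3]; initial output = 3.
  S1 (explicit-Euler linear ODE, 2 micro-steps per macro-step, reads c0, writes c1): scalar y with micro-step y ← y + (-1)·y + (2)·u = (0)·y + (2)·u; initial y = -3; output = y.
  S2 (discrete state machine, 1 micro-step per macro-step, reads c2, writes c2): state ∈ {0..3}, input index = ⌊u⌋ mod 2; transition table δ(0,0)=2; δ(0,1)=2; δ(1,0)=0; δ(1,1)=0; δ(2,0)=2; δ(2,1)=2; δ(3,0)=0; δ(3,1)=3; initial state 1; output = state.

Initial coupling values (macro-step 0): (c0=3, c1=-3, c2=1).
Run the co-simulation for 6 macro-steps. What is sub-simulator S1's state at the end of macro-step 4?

macro 1: S0 reads c1=-3 → after 1×micro: 0; S1 reads c0=3 → after 2×micro: 6; S2 reads c2=1 → after 1×micro: 0 ⇒ (c0=0, c1=6, c2=0)
macro 2: S0 reads c1=6 → after 1×micro: 0; S1 reads c0=0 → after 2×micro: 0; S2 reads c2=0 → after 1×micro: 2 ⇒ (c0=0, c1=0, c2=2)
macro 3: S0 reads c1=0 → after 1×micro: -2; S1 reads c0=0 → after 2×micro: 0; S2 reads c2=2 → after 1×micro: 2 ⇒ (c0=-2, c1=0, c2=2)
macro 4: S0 reads c1=0 → after 1×micro: -2; S1 reads c0=-2 → after 2×micro: -4; S2 reads c2=2 → after 1×micro: 2 ⇒ (c0=-2, c1=-4, c2=2)
macro 5: S0 reads c1=-4 → after 1×micro: -2; S1 reads c0=-2 → after 2×micro: -4; S2 reads c2=2 → after 1×micro: 2 ⇒ (c0=-2, c1=-4, c2=2)
macro 6: S0 reads c1=-4 → after 1×micro: -2; S1 reads c0=-2 → after 2×micro: -4; S2 reads c2=2 → after 1×micro: 2 ⇒ (c0=-2, c1=-4, c2=2)

S1 state at macro-step 4 = -4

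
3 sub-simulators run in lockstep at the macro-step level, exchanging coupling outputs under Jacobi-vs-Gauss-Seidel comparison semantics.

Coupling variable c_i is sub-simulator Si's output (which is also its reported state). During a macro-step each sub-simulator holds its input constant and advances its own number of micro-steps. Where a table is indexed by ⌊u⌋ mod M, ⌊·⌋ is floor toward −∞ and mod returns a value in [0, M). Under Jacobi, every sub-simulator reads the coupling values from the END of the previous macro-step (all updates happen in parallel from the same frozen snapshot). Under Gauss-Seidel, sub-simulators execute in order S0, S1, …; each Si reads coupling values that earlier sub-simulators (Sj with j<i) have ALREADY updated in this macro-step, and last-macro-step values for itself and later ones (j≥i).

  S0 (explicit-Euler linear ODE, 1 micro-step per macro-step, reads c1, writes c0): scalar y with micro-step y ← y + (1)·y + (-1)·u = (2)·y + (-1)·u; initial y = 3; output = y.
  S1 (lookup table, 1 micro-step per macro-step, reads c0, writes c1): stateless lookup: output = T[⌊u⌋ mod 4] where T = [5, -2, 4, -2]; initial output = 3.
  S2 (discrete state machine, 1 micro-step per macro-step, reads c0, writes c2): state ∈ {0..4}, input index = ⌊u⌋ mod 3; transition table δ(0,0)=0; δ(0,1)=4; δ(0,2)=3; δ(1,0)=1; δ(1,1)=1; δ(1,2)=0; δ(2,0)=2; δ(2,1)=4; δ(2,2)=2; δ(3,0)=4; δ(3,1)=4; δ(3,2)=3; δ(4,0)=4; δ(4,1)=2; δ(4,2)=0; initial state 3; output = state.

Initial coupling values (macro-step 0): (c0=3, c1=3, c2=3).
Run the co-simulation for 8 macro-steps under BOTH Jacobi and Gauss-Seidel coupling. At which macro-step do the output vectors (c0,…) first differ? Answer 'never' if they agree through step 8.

first divergence at macro-step: 2

[Jacobi] macro 1: S0 reads c1=3 → after 1×micro: 3; S1 reads c0=3 → after 1×micro: -2; S2 reads c0=3 → after 1×micro: 4 ⇒ (c0=3, c1=-2, c2=4)
[Jacobi] macro 2: S0 reads c1=-2 → after 1×micro: 8; S1 reads c0=3 → after 1×micro: -2; S2 reads c0=3 → after 1×micro: 4 ⇒ (c0=8, c1=-2, c2=4)
[Jacobi] macro 3: S0 reads c1=-2 → after 1×micro: 18; S1 reads c0=8 → after 1×micro: 5; S2 reads c0=8 → after 1×micro: 0 ⇒ (c0=18, c1=5, c2=0)
[Jacobi] macro 4: S0 reads c1=5 → after 1×micro: 31; S1 reads c0=18 → after 1×micro: 4; S2 reads c0=18 → after 1×micro: 0 ⇒ (c0=31, c1=4, c2=0)
[Jacobi] macro 5: S0 reads c1=4 → after 1×micro: 58; S1 reads c0=31 → after 1×micro: -2; S2 reads c0=31 → after 1×micro: 4 ⇒ (c0=58, c1=-2, c2=4)
[Jacobi] macro 6: S0 reads c1=-2 → after 1×micro: 118; S1 reads c0=58 → after 1×micro: 4; S2 reads c0=58 → after 1×micro: 2 ⇒ (c0=118, c1=4, c2=2)
[Jacobi] macro 7: S0 reads c1=4 → after 1×micro: 232; S1 reads c0=118 → after 1×micro: 4; S2 reads c0=118 → after 1×micro: 4 ⇒ (c0=232, c1=4, c2=4)
[Jacobi] macro 8: S0 reads c1=4 → after 1×micro: 460; S1 reads c0=232 → after 1×micro: 5; S2 reads c0=232 → after 1×micro: 2 ⇒ (c0=460, c1=5, c2=2)
[Gauss-Seidel] macro 1: S0 reads c1=3 → after 1×micro: 3; S1 reads c0=3 → after 1×micro: -2; S2 reads c0=3 → after 1×micro: 4 ⇒ (c0=3, c1=-2, c2=4)
[Gauss-Seidel] macro 2: S0 reads c1=-2 → after 1×micro: 8; S1 reads c0=8 → after 1×micro: 5; S2 reads c0=8 → after 1×micro: 0 ⇒ (c0=8, c1=5, c2=0)
[Gauss-Seidel] macro 3: S0 reads c1=5 → after 1×micro: 11; S1 reads c0=11 → after 1×micro: -2; S2 reads c0=11 → after 1×micro: 3 ⇒ (c0=11, c1=-2, c2=3)
[Gauss-Seidel] macro 4: S0 reads c1=-2 → after 1×micro: 24; S1 reads c0=24 → after 1×micro: 5; S2 reads c0=24 → after 1×micro: 4 ⇒ (c0=24, c1=5, c2=4)
[Gauss-Seidel] macro 5: S0 reads c1=5 → after 1×micro: 43; S1 reads c0=43 → after 1×micro: -2; S2 reads c0=43 → after 1×micro: 2 ⇒ (c0=43, c1=-2, c2=2)
[Gauss-Seidel] macro 6: S0 reads c1=-2 → after 1×micro: 88; S1 reads c0=88 → after 1×micro: 5; S2 reads c0=88 → after 1×micro: 4 ⇒ (c0=88, c1=5, c2=4)
[Gauss-Seidel] macro 7: S0 reads c1=5 → after 1×micro: 171; S1 reads c0=171 → after 1×micro: -2; S2 reads c0=171 → after 1×micro: 4 ⇒ (c0=171, c1=-2, c2=4)
[Gauss-Seidel] macro 8: S0 reads c1=-2 → after 1×micro: 344; S1 reads c0=344 → after 1×micro: 5; S2 reads c0=344 → after 1×micro: 0 ⇒ (c0=344, c1=5, c2=0)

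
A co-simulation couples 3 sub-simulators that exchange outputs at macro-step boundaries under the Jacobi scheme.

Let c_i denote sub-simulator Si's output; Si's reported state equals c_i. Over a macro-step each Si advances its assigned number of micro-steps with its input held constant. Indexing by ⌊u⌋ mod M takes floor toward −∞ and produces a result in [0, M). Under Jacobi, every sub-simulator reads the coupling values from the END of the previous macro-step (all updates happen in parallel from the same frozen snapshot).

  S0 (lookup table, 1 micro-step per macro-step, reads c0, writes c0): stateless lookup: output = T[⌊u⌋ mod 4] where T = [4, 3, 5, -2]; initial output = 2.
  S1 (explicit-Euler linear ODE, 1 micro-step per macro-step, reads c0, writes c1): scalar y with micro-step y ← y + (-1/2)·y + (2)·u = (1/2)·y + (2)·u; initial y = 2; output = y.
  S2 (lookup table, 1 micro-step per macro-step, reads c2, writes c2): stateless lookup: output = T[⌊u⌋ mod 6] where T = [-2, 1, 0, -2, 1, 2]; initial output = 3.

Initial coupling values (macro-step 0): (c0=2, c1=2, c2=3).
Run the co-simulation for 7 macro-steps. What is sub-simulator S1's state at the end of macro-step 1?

macro 1: S0 reads c0=2 → after 1×micro: 5; S1 reads c0=2 → after 1×micro: 5; S2 reads c2=3 → after 1×micro: -2 ⇒ (c0=5, c1=5, c2=-2)
macro 2: S0 reads c0=5 → after 1×micro: 3; S1 reads c0=5 → after 1×micro: 25/2; S2 reads c2=-2 → after 1×micro: 1 ⇒ (c0=3, c1=25/2, c2=1)
macro 3: S0 reads c0=3 → after 1×micro: -2; S1 reads c0=3 → after 1×micro: 49/4; S2 reads c2=1 → after 1×micro: 1 ⇒ (c0=-2, c1=49/4, c2=1)
macro 4: S0 reads c0=-2 → after 1×micro: 5; S1 reads c0=-2 → after 1×micro: 17/8; S2 reads c2=1 → after 1×micro: 1 ⇒ (c0=5, c1=17/8, c2=1)
macro 5: S0 reads c0=5 → after 1×micro: 3; S1 reads c0=5 → after 1×micro: 177/16; S2 reads c2=1 → after 1×micro: 1 ⇒ (c0=3, c1=177/16, c2=1)
macro 6: S0 reads c0=3 → after 1×micro: -2; S1 reads c0=3 → after 1×micro: 369/32; S2 reads c2=1 → after 1×micro: 1 ⇒ (c0=-2, c1=369/32, c2=1)
macro 7: S0 reads c0=-2 → after 1×micro: 5; S1 reads c0=-2 → after 1×micro: 113/64; S2 reads c2=1 → after 1×micro: 1 ⇒ (c0=5, c1=113/64, c2=1)

S1 state at macro-step 1 = 5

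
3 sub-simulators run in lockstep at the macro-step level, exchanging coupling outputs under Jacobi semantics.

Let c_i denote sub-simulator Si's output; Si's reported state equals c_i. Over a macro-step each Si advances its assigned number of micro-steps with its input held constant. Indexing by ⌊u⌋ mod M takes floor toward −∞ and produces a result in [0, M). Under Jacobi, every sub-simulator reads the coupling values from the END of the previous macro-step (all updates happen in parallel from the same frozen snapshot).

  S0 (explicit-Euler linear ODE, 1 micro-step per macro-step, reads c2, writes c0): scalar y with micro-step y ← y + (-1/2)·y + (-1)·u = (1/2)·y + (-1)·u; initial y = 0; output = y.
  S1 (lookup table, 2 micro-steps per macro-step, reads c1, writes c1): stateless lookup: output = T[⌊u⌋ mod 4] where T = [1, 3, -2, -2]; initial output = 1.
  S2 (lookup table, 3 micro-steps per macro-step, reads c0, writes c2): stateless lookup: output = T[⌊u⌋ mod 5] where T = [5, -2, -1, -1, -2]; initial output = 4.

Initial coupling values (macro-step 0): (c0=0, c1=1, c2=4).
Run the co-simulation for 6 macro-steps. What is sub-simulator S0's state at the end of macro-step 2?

macro 1: S0 reads c2=4 → after 1×micro: -4; S1 reads c1=1 → after 2×micro: 3; S2 reads c0=0 → after 3×micro: 5 ⇒ (c0=-4, c1=3, c2=5)
macro 2: S0 reads c2=5 → after 1×micro: -7; S1 reads c1=3 → after 2×micro: -2; S2 reads c0=-4 → after 3×micro: -2 ⇒ (c0=-7, c1=-2, c2=-2)
macro 3: S0 reads c2=-2 → after 1×micro: -3/2; S1 reads c1=-2 → after 2×micro: -2; S2 reads c0=-7 → after 3×micro: -1 ⇒ (c0=-3/2, c1=-2, c2=-1)
macro 4: S0 reads c2=-1 → after 1×micro: 1/4; S1 reads c1=-2 → after 2×micro: -2; S2 reads c0=-3/2 → after 3×micro: -1 ⇒ (c0=1/4, c1=-2, c2=-1)
macro 5: S0 reads c2=-1 → after 1×micro: 9/8; S1 reads c1=-2 → after 2×micro: -2; S2 reads c0=1/4 → after 3×micro: 5 ⇒ (c0=9/8, c1=-2, c2=5)
macro 6: S0 reads c2=5 → after 1×micro: -71/16; S1 reads c1=-2 → after 2×micro: -2; S2 reads c0=9/8 → after 3×micro: -2 ⇒ (c0=-71/16, c1=-2, c2=-2)

S0 state at macro-step 2 = -7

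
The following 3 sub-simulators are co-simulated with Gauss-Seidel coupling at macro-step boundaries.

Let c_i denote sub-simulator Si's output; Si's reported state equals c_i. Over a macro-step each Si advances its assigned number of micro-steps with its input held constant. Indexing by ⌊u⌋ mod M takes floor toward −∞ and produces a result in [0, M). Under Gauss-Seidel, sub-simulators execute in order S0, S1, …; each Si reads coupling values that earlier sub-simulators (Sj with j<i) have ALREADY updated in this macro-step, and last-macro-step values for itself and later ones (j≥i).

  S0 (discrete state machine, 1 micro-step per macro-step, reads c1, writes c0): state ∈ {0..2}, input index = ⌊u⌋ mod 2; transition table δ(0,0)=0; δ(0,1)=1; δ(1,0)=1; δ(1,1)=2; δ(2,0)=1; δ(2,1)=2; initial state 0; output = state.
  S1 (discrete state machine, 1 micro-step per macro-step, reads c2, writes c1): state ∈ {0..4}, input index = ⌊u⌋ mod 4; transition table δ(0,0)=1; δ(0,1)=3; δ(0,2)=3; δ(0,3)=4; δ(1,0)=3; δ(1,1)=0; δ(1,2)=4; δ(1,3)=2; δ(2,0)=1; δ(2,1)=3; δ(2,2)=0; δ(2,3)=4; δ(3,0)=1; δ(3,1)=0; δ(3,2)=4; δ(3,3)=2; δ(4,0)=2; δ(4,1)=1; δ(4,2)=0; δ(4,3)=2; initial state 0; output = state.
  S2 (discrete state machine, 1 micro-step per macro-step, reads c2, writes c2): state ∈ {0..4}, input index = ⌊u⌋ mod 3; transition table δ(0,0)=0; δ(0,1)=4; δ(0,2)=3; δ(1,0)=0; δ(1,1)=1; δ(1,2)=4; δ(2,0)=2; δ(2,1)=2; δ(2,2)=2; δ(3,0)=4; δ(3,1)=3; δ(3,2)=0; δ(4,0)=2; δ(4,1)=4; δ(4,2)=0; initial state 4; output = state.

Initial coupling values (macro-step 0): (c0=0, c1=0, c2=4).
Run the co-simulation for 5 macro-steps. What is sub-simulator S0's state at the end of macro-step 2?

macro 1: S0 reads c1=0 → after 1×micro: 0; S1 reads c2=4 → after 1×micro: 1; S2 reads c2=4 → after 1×micro: 4 ⇒ (c0=0, c1=1, c2=4)
macro 2: S0 reads c1=1 → after 1×micro: 1; S1 reads c2=4 → after 1×micro: 3; S2 reads c2=4 → after 1×micro: 4 ⇒ (c0=1, c1=3, c2=4)
macro 3: S0 reads c1=3 → after 1×micro: 2; S1 reads c2=4 → after 1×micro: 1; S2 reads c2=4 → after 1×micro: 4 ⇒ (c0=2, c1=1, c2=4)
macro 4: S0 reads c1=1 → after 1×micro: 2; S1 reads c2=4 → after 1×micro: 3; S2 reads c2=4 → after 1×micro: 4 ⇒ (c0=2, c1=3, c2=4)
macro 5: S0 reads c1=3 → after 1×micro: 2; S1 reads c2=4 → after 1×micro: 1; S2 reads c2=4 → after 1×micro: 4 ⇒ (c0=2, c1=1, c2=4)

S0 state at macro-step 2 = 1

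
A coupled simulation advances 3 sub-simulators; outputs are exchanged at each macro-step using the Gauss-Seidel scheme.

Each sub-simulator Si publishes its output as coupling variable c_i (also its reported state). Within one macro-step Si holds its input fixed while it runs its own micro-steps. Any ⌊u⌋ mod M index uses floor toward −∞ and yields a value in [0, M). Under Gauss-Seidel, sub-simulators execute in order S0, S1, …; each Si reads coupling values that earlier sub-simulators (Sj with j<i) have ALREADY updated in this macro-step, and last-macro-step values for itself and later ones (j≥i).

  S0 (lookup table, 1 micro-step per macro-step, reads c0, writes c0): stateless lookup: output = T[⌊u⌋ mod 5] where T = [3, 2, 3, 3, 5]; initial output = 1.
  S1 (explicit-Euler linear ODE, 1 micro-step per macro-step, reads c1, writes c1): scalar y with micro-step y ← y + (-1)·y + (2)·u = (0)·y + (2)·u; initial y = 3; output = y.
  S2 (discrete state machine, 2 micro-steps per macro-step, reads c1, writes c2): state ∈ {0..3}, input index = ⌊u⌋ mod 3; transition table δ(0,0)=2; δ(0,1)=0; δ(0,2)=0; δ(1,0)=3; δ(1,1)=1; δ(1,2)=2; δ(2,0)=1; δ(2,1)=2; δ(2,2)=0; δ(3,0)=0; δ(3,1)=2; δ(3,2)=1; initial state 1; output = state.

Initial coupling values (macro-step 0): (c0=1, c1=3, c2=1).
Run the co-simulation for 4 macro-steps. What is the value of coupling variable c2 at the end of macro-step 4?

c2 at macro-step 4 = 1

macro 1: S0 reads c0=1 → after 1×micro: 2; S1 reads c1=3 → after 1×micro: 6; S2 reads c1=6 → after 2×micro: 0 ⇒ (c0=2, c1=6, c2=0)
macro 2: S0 reads c0=2 → after 1×micro: 3; S1 reads c1=6 → after 1×micro: 12; S2 reads c1=12 → after 2×micro: 1 ⇒ (c0=3, c1=12, c2=1)
macro 3: S0 reads c0=3 → after 1×micro: 3; S1 reads c1=12 → after 1×micro: 24; S2 reads c1=24 → after 2×micro: 0 ⇒ (c0=3, c1=24, c2=0)
macro 4: S0 reads c0=3 → after 1×micro: 3; S1 reads c1=24 → after 1×micro: 48; S2 reads c1=48 → after 2×micro: 1 ⇒ (c0=3, c1=48, c2=1)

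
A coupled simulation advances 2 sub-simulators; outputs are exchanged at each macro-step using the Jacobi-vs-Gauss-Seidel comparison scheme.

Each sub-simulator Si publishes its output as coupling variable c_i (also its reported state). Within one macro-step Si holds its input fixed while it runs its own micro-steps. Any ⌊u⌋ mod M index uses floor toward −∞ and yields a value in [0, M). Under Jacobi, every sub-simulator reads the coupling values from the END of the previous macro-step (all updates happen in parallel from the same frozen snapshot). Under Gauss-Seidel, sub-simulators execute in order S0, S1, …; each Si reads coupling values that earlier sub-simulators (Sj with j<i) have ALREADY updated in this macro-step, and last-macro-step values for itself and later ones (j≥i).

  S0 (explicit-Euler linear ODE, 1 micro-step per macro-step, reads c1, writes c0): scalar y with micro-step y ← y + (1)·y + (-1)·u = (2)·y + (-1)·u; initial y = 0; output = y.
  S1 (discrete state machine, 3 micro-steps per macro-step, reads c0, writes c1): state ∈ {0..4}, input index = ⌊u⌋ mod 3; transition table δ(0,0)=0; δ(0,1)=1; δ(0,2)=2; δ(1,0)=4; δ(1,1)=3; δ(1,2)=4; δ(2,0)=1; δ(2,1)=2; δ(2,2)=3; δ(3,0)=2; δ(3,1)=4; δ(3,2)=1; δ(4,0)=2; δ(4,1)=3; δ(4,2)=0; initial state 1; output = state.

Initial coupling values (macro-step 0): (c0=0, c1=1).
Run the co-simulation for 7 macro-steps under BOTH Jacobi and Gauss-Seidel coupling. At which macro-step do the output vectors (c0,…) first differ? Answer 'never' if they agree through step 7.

[Jacobi] macro 1: S0 reads c1=1 → after 1×micro: -1; S1 reads c0=0 → after 3×micro: 1 ⇒ (c0=-1, c1=1)
[Jacobi] macro 2: S0 reads c1=1 → after 1×micro: -3; S1 reads c0=-1 → after 3×micro: 2 ⇒ (c0=-3, c1=2)
[Jacobi] macro 3: S0 reads c1=2 → after 1×micro: -8; S1 reads c0=-3 → after 3×micro: 2 ⇒ (c0=-8, c1=2)
[Jacobi] macro 4: S0 reads c1=2 → after 1×micro: -18; S1 reads c0=-8 → after 3×micro: 2 ⇒ (c0=-18, c1=2)
[Jacobi] macro 5: S0 reads c1=2 → after 1×micro: -38; S1 reads c0=-18 → after 3×micro: 2 ⇒ (c0=-38, c1=2)
[Jacobi] macro 6: S0 reads c1=2 → after 1×micro: -78; S1 reads c0=-38 → after 3×micro: 2 ⇒ (c0=-78, c1=2)
[Jacobi] macro 7: S0 reads c1=2 → after 1×micro: -158; S1 reads c0=-78 → after 3×micro: 2 ⇒ (c0=-158, c1=2)
[Gauss-Seidel] macro 1: S0 reads c1=1 → after 1×micro: -1; S1 reads c0=-1 → after 3×micro: 2 ⇒ (c0=-1, c1=2)
[Gauss-Seidel] macro 2: S0 reads c1=2 → after 1×micro: -4; S1 reads c0=-4 → after 3×micro: 4 ⇒ (c0=-4, c1=4)
[Gauss-Seidel] macro 3: S0 reads c1=4 → after 1×micro: -12; S1 reads c0=-12 → after 3×micro: 4 ⇒ (c0=-12, c1=4)
[Gauss-Seidel] macro 4: S0 reads c1=4 → after 1×micro: -28; S1 reads c0=-28 → after 3×micro: 3 ⇒ (c0=-28, c1=3)
[Gauss-Seidel] macro 5: S0 reads c1=3 → after 1×micro: -59; S1 reads c0=-59 → after 3×micro: 4 ⇒ (c0=-59, c1=4)
[Gauss-Seidel] macro 6: S0 reads c1=4 → after 1×micro: -122; S1 reads c0=-122 → after 3×micro: 3 ⇒ (c0=-122, c1=3)
[Gauss-Seidel] macro 7: S0 reads c1=3 → after 1×micro: -247; S1 reads c0=-247 → after 3×micro: 0 ⇒ (c0=-247, c1=0)

first divergence at macro-step: 1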